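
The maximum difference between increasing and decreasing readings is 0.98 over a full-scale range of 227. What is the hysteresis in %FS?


Hysteresis = (max difference / full scale) * 100%.
H = (0.98 / 227) * 100
H = 0.432 %FS

0.432 %FS


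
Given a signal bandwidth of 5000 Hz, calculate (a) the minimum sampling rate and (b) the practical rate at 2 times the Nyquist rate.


By Nyquist theorem, fs_min = 2 * fmax.
fs_min = 2 * 5000 = 10000 Hz
Practical rate = 2 * fs_min = 2 * 10000 = 20000 Hz

fs_min = 10000 Hz, fs_practical = 20000 Hz


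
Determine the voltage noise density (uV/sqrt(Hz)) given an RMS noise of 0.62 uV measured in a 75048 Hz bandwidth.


Noise spectral density = Vrms / sqrt(BW).
NSD = 0.62 / sqrt(75048)
NSD = 0.62 / 273.9489
NSD = 0.0023 uV/sqrt(Hz)

0.0023 uV/sqrt(Hz)


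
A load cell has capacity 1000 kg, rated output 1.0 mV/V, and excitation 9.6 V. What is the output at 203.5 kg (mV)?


Vout = rated_output * Vex * (load / capacity).
Vout = 1.0 * 9.6 * (203.5 / 1000)
Vout = 1.0 * 9.6 * 0.2035
Vout = 1.954 mV

1.954 mV


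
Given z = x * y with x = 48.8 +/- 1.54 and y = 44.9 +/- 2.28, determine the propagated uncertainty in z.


For a product z = x*y, the relative uncertainty is:
uz/z = sqrt((ux/x)^2 + (uy/y)^2)
Relative uncertainties: ux/x = 1.54/48.8 = 0.031557
uy/y = 2.28/44.9 = 0.05078
z = 48.8 * 44.9 = 2191.1
uz = 2191.1 * sqrt(0.031557^2 + 0.05078^2) = 130.999

130.999


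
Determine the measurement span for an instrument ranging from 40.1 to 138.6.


Span = upper range - lower range.
Span = 138.6 - (40.1)
Span = 98.5

98.5


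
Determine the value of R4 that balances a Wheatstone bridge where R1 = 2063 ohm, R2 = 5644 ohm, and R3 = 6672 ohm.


At balance: R1*R4 = R2*R3, so R4 = R2*R3/R1.
R4 = 5644 * 6672 / 2063
R4 = 37656768 / 2063
R4 = 18253.4 ohm

18253.4 ohm


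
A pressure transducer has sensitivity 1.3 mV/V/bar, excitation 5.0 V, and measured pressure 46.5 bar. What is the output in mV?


Output = sensitivity * Vex * P.
Vout = 1.3 * 5.0 * 46.5
Vout = 6.5 * 46.5
Vout = 302.25 mV

302.25 mV


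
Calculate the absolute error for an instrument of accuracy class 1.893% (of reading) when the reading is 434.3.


Absolute error = (accuracy% / 100) * reading.
Error = (1.893 / 100) * 434.3
Error = 0.01893 * 434.3
Error = 8.2213

8.2213


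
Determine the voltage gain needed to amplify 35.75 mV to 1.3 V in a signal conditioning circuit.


Gain = Vout / Vin (converting to same units).
G = 1.3 V / 35.75 mV
G = 1300.0 mV / 35.75 mV
G = 36.36

36.36


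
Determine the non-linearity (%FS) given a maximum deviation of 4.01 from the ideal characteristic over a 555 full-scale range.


Linearity error = (max deviation / full scale) * 100%.
Linearity = (4.01 / 555) * 100
Linearity = 0.723 %FS

0.723 %FS


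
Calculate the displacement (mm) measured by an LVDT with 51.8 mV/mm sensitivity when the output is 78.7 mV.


Displacement = Vout / sensitivity.
d = 78.7 / 51.8
d = 1.519 mm

1.519 mm


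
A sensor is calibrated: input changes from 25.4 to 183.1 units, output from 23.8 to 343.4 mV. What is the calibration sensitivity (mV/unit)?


Sensitivity = (y2 - y1) / (x2 - x1).
S = (343.4 - 23.8) / (183.1 - 25.4)
S = 319.6 / 157.7
S = 2.0266 mV/unit

2.0266 mV/unit


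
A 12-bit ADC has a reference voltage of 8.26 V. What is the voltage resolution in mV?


The resolution (LSB) of an ADC is Vref / 2^n.
LSB = 8.26 / 2^12
LSB = 8.26 / 4096
LSB = 0.0020166 V = 2.01660156 mV

2.01660156 mV


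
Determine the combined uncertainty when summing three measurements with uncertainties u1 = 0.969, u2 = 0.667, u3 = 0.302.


For a sum of independent quantities, uc = sqrt(u1^2 + u2^2 + u3^2).
uc = sqrt(0.969^2 + 0.667^2 + 0.302^2)
uc = sqrt(0.938961 + 0.444889 + 0.091204)
uc = 1.2145

1.2145


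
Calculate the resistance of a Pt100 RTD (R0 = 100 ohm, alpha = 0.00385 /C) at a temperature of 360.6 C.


The RTD equation: Rt = R0 * (1 + alpha * T).
Rt = 100 * (1 + 0.00385 * 360.6)
Rt = 100 * (1 + 1.38831)
Rt = 100 * 2.38831
Rt = 238.831 ohm

238.831 ohm


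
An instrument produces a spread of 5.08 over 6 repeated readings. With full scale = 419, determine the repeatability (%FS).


Repeatability = (spread / full scale) * 100%.
R = (5.08 / 419) * 100
R = 1.212 %FS

1.212 %FS


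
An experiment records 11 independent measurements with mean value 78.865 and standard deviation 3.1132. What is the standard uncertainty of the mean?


The standard uncertainty for Type A evaluation is u = s / sqrt(n).
u = 3.1132 / sqrt(11)
u = 3.1132 / 3.3166
u = 0.9387

0.9387


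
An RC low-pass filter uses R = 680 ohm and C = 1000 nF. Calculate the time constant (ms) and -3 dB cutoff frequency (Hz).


Time constant: tau = R * C.
tau = 680 * 1.00e-06 = 0.00068 s
tau = 0.68 ms
Cutoff frequency: fc = 1 / (2*pi*R*C).
fc = 1 / (2*pi*0.00068) = 234.05 Hz

tau = 0.68 ms, fc = 234.05 Hz


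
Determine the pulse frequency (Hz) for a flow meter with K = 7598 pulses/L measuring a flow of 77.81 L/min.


Frequency = K * Q / 60 (converting L/min to L/s).
f = 7598 * 77.81 / 60
f = 591200.38 / 60
f = 9853.34 Hz

9853.34 Hz


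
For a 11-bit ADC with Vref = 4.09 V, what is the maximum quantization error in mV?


The maximum quantization error is +/- LSB/2.
LSB = Vref / 2^n = 4.09 / 2048 = 0.00199707 V
Max error = LSB / 2 = 0.00199707 / 2 = 0.00099854 V
Max error = 0.9985 mV

0.9985 mV


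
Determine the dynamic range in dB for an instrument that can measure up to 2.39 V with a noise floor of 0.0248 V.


Dynamic range = 20 * log10(Vmax / Vnoise).
DR = 20 * log10(2.39 / 0.0248)
DR = 20 * log10(96.37)
DR = 39.68 dB

39.68 dB


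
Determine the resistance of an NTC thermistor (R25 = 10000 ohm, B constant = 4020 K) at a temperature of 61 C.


NTC thermistor equation: Rt = R25 * exp(B * (1/T - 1/T25)).
T in Kelvin: 334.15 K, T25 = 298.15 K
1/T - 1/T25 = 1/334.15 - 1/298.15 = -0.00036135
B * (1/T - 1/T25) = 4020 * -0.00036135 = -1.4526
Rt = 10000 * exp(-1.4526) = 2339.6 ohm

2339.6 ohm


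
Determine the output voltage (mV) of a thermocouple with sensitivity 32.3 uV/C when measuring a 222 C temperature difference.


The thermocouple output V = sensitivity * dT.
V = 32.3 uV/C * 222 C
V = 7170.6 uV
V = 7.171 mV

7.171 mV


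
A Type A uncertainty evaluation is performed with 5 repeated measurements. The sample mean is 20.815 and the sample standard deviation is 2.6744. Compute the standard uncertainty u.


The standard uncertainty for Type A evaluation is u = s / sqrt(n).
u = 2.6744 / sqrt(5)
u = 2.6744 / 2.2361
u = 1.196

1.196


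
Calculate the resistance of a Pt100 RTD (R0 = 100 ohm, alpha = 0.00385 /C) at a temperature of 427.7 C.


The RTD equation: Rt = R0 * (1 + alpha * T).
Rt = 100 * (1 + 0.00385 * 427.7)
Rt = 100 * (1 + 1.646645)
Rt = 100 * 2.646645
Rt = 264.664 ohm

264.664 ohm


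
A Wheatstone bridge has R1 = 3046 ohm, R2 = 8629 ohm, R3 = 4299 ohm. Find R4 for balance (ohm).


At balance: R1*R4 = R2*R3, so R4 = R2*R3/R1.
R4 = 8629 * 4299 / 3046
R4 = 37096071 / 3046
R4 = 12178.62 ohm

12178.62 ohm


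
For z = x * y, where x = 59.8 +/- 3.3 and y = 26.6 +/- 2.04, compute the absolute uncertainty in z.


For a product z = x*y, the relative uncertainty is:
uz/z = sqrt((ux/x)^2 + (uy/y)^2)
Relative uncertainties: ux/x = 3.3/59.8 = 0.055184
uy/y = 2.04/26.6 = 0.076692
z = 59.8 * 26.6 = 1590.7
uz = 1590.7 * sqrt(0.055184^2 + 0.076692^2) = 150.291

150.291


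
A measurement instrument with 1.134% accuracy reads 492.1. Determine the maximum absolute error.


Absolute error = (accuracy% / 100) * reading.
Error = (1.134 / 100) * 492.1
Error = 0.01134 * 492.1
Error = 5.5804

5.5804


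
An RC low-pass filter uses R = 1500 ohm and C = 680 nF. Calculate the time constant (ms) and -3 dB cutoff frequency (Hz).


Time constant: tau = R * C.
tau = 1500 * 6.80e-07 = 0.00102 s
tau = 1.02 ms
Cutoff frequency: fc = 1 / (2*pi*R*C).
fc = 1 / (2*pi*0.00102) = 156.03 Hz

tau = 1.02 ms, fc = 156.03 Hz


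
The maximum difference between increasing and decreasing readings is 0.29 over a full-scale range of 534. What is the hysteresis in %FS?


Hysteresis = (max difference / full scale) * 100%.
H = (0.29 / 534) * 100
H = 0.054 %FS

0.054 %FS


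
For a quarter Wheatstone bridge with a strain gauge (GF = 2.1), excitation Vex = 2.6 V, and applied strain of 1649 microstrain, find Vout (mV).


Quarter bridge output: Vout = (GF * epsilon * Vex) / 4.
Vout = (2.1 * 1649e-6 * 2.6) / 4
Vout = 0.00900354 / 4 V
Vout = 0.00225089 V = 2.2509 mV

2.2509 mV


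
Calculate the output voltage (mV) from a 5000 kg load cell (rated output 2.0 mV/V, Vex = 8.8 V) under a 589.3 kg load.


Vout = rated_output * Vex * (load / capacity).
Vout = 2.0 * 8.8 * (589.3 / 5000)
Vout = 2.0 * 8.8 * 0.11786
Vout = 2.074 mV

2.074 mV


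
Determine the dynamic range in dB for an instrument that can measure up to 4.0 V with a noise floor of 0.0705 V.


Dynamic range = 20 * log10(Vmax / Vnoise).
DR = 20 * log10(4.0 / 0.0705)
DR = 20 * log10(56.74)
DR = 35.08 dB

35.08 dB


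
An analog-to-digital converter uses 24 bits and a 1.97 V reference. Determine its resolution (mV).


The resolution (LSB) of an ADC is Vref / 2^n.
LSB = 1.97 / 2^24
LSB = 1.97 / 16777216
LSB = 1.2e-07 V = 0.00011742 mV

0.00011742 mV


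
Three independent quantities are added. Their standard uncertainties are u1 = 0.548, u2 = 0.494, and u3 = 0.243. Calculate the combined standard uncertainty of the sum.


For a sum of independent quantities, uc = sqrt(u1^2 + u2^2 + u3^2).
uc = sqrt(0.548^2 + 0.494^2 + 0.243^2)
uc = sqrt(0.300304 + 0.244036 + 0.059049)
uc = 0.7768

0.7768


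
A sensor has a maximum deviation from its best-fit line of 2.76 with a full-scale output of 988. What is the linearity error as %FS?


Linearity error = (max deviation / full scale) * 100%.
Linearity = (2.76 / 988) * 100
Linearity = 0.279 %FS

0.279 %FS


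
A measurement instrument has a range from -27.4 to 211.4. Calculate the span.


Span = upper range - lower range.
Span = 211.4 - (-27.4)
Span = 238.8

238.8


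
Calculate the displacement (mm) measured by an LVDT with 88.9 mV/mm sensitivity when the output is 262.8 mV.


Displacement = Vout / sensitivity.
d = 262.8 / 88.9
d = 2.956 mm

2.956 mm


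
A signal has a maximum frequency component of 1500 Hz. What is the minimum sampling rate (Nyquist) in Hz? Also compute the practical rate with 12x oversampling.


By Nyquist theorem, fs_min = 2 * fmax.
fs_min = 2 * 1500 = 3000 Hz
Practical rate = 12 * fs_min = 12 * 3000 = 36000 Hz

fs_min = 3000 Hz, fs_practical = 36000 Hz


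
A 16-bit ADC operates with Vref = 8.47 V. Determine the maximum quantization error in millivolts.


The maximum quantization error is +/- LSB/2.
LSB = Vref / 2^n = 8.47 / 65536 = 0.00012924 V
Max error = LSB / 2 = 0.00012924 / 2 = 6.462e-05 V
Max error = 0.0646 mV

0.0646 mV


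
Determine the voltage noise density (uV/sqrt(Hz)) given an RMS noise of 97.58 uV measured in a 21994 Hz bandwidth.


Noise spectral density = Vrms / sqrt(BW).
NSD = 97.58 / sqrt(21994)
NSD = 97.58 / 148.3037
NSD = 0.658 uV/sqrt(Hz)

0.658 uV/sqrt(Hz)


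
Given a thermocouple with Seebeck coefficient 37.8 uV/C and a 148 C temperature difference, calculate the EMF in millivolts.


The thermocouple output V = sensitivity * dT.
V = 37.8 uV/C * 148 C
V = 5594.4 uV
V = 5.594 mV

5.594 mV


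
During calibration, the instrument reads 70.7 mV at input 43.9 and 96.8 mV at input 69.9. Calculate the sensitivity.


Sensitivity = (y2 - y1) / (x2 - x1).
S = (96.8 - 70.7) / (69.9 - 43.9)
S = 26.1 / 26.0
S = 1.0038 mV/unit

1.0038 mV/unit


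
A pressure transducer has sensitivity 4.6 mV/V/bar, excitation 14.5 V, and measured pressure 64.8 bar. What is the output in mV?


Output = sensitivity * Vex * P.
Vout = 4.6 * 14.5 * 64.8
Vout = 66.7 * 64.8
Vout = 4322.16 mV

4322.16 mV


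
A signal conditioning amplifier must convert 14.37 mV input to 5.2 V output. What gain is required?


Gain = Vout / Vin (converting to same units).
G = 5.2 V / 14.37 mV
G = 5200.0 mV / 14.37 mV
G = 361.86

361.86


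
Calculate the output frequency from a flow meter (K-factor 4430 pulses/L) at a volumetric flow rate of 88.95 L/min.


Frequency = K * Q / 60 (converting L/min to L/s).
f = 4430 * 88.95 / 60
f = 394048.5 / 60
f = 6567.48 Hz

6567.48 Hz


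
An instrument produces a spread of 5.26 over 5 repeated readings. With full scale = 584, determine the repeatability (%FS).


Repeatability = (spread / full scale) * 100%.
R = (5.26 / 584) * 100
R = 0.901 %FS

0.901 %FS


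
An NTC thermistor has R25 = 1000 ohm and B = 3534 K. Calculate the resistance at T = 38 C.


NTC thermistor equation: Rt = R25 * exp(B * (1/T - 1/T25)).
T in Kelvin: 311.15 K, T25 = 298.15 K
1/T - 1/T25 = 1/311.15 - 1/298.15 = -0.00014013
B * (1/T - 1/T25) = 3534 * -0.00014013 = -0.4952
Rt = 1000 * exp(-0.4952) = 609.4 ohm

609.4 ohm


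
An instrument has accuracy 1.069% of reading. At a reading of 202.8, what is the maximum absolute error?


Absolute error = (accuracy% / 100) * reading.
Error = (1.069 / 100) * 202.8
Error = 0.01069 * 202.8
Error = 2.1679

2.1679


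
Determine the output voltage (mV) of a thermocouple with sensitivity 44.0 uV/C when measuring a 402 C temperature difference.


The thermocouple output V = sensitivity * dT.
V = 44.0 uV/C * 402 C
V = 17688.0 uV
V = 17.688 mV

17.688 mV


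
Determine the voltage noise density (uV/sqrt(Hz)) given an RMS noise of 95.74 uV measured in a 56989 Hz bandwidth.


Noise spectral density = Vrms / sqrt(BW).
NSD = 95.74 / sqrt(56989)
NSD = 95.74 / 238.7237
NSD = 0.401 uV/sqrt(Hz)

0.401 uV/sqrt(Hz)


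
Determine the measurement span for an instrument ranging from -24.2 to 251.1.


Span = upper range - lower range.
Span = 251.1 - (-24.2)
Span = 275.3

275.3


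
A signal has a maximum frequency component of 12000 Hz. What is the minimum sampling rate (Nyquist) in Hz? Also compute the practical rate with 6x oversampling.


By Nyquist theorem, fs_min = 2 * fmax.
fs_min = 2 * 12000 = 24000 Hz
Practical rate = 6 * fs_min = 6 * 24000 = 144000 Hz

fs_min = 24000 Hz, fs_practical = 144000 Hz


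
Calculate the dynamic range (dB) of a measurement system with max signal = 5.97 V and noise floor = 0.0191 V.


Dynamic range = 20 * log10(Vmax / Vnoise).
DR = 20 * log10(5.97 / 0.0191)
DR = 20 * log10(312.57)
DR = 49.9 dB

49.9 dB


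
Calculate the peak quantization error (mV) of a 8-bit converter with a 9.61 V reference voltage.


The maximum quantization error is +/- LSB/2.
LSB = Vref / 2^n = 9.61 / 256 = 0.03753906 V
Max error = LSB / 2 = 0.03753906 / 2 = 0.01876953 V
Max error = 18.7695 mV

18.7695 mV


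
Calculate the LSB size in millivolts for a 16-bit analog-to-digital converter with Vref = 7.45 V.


The resolution (LSB) of an ADC is Vref / 2^n.
LSB = 7.45 / 2^16
LSB = 7.45 / 65536
LSB = 0.00011368 V = 0.11367798 mV

0.11367798 mV


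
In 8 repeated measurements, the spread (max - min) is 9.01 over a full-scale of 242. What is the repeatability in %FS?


Repeatability = (spread / full scale) * 100%.
R = (9.01 / 242) * 100
R = 3.723 %FS

3.723 %FS


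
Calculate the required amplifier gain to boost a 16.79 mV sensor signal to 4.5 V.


Gain = Vout / Vin (converting to same units).
G = 4.5 V / 16.79 mV
G = 4500.0 mV / 16.79 mV
G = 268.02

268.02


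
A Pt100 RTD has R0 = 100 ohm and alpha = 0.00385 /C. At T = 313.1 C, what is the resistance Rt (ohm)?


The RTD equation: Rt = R0 * (1 + alpha * T).
Rt = 100 * (1 + 0.00385 * 313.1)
Rt = 100 * (1 + 1.205435)
Rt = 100 * 2.205435
Rt = 220.543 ohm

220.543 ohm


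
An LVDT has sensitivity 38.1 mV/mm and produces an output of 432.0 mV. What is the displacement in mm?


Displacement = Vout / sensitivity.
d = 432.0 / 38.1
d = 11.339 mm

11.339 mm


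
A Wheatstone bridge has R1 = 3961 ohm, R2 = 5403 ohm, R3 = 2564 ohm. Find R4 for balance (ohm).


At balance: R1*R4 = R2*R3, so R4 = R2*R3/R1.
R4 = 5403 * 2564 / 3961
R4 = 13853292 / 3961
R4 = 3497.42 ohm

3497.42 ohm


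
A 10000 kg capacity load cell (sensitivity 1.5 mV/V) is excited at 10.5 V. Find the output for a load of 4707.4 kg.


Vout = rated_output * Vex * (load / capacity).
Vout = 1.5 * 10.5 * (4707.4 / 10000)
Vout = 1.5 * 10.5 * 0.47074
Vout = 7.414 mV

7.414 mV


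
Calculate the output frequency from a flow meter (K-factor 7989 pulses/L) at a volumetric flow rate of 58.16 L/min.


Frequency = K * Q / 60 (converting L/min to L/s).
f = 7989 * 58.16 / 60
f = 464640.24 / 60
f = 7744.0 Hz

7744.0 Hz


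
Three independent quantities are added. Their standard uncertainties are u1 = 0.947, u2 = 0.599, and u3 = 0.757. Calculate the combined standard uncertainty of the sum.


For a sum of independent quantities, uc = sqrt(u1^2 + u2^2 + u3^2).
uc = sqrt(0.947^2 + 0.599^2 + 0.757^2)
uc = sqrt(0.896809 + 0.358801 + 0.573049)
uc = 1.3523

1.3523


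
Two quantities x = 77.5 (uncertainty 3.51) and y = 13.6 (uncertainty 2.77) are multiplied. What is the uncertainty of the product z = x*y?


For a product z = x*y, the relative uncertainty is:
uz/z = sqrt((ux/x)^2 + (uy/y)^2)
Relative uncertainties: ux/x = 3.51/77.5 = 0.04529
uy/y = 2.77/13.6 = 0.203676
z = 77.5 * 13.6 = 1054.0
uz = 1054.0 * sqrt(0.04529^2 + 0.203676^2) = 219.918

219.918


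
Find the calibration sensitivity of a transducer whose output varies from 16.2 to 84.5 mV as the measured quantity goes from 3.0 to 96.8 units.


Sensitivity = (y2 - y1) / (x2 - x1).
S = (84.5 - 16.2) / (96.8 - 3.0)
S = 68.3 / 93.8
S = 0.7281 mV/unit

0.7281 mV/unit


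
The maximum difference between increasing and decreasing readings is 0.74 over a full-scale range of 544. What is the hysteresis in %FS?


Hysteresis = (max difference / full scale) * 100%.
H = (0.74 / 544) * 100
H = 0.136 %FS

0.136 %FS


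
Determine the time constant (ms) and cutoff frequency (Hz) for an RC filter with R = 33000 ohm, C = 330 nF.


Time constant: tau = R * C.
tau = 33000 * 3.30e-07 = 0.01089 s
tau = 10.89 ms
Cutoff frequency: fc = 1 / (2*pi*R*C).
fc = 1 / (2*pi*0.01089) = 14.61 Hz

tau = 10.89 ms, fc = 14.61 Hz


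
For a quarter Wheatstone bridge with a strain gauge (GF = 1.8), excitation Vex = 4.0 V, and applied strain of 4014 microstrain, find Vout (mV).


Quarter bridge output: Vout = (GF * epsilon * Vex) / 4.
Vout = (1.8 * 4014e-6 * 4.0) / 4
Vout = 0.0289008 / 4 V
Vout = 0.0072252 V = 7.2252 mV

7.2252 mV


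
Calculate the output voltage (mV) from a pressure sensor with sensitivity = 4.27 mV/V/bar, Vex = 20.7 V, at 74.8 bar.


Output = sensitivity * Vex * P.
Vout = 4.27 * 20.7 * 74.8
Vout = 88.389 * 74.8
Vout = 6611.5 mV

6611.5 mV


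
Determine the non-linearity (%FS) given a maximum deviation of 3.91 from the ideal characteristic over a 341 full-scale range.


Linearity error = (max deviation / full scale) * 100%.
Linearity = (3.91 / 341) * 100
Linearity = 1.147 %FS

1.147 %FS


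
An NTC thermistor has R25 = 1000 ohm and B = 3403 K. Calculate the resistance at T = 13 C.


NTC thermistor equation: Rt = R25 * exp(B * (1/T - 1/T25)).
T in Kelvin: 286.15 K, T25 = 298.15 K
1/T - 1/T25 = 1/286.15 - 1/298.15 = 0.00014065
B * (1/T - 1/T25) = 3403 * 0.00014065 = 0.4786
Rt = 1000 * exp(0.4786) = 1613.9 ohm

1613.9 ohm


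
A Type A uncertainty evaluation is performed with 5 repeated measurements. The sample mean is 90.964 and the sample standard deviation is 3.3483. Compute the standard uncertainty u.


The standard uncertainty for Type A evaluation is u = s / sqrt(n).
u = 3.3483 / sqrt(5)
u = 3.3483 / 2.2361
u = 1.4974

1.4974


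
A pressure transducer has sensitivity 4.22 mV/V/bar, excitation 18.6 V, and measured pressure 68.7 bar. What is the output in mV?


Output = sensitivity * Vex * P.
Vout = 4.22 * 18.6 * 68.7
Vout = 78.492 * 68.7
Vout = 5392.4 mV

5392.4 mV


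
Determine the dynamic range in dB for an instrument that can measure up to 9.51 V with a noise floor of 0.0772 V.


Dynamic range = 20 * log10(Vmax / Vnoise).
DR = 20 * log10(9.51 / 0.0772)
DR = 20 * log10(123.19)
DR = 41.81 dB

41.81 dB


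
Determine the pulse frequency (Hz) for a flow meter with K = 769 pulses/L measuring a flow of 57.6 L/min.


Frequency = K * Q / 60 (converting L/min to L/s).
f = 769 * 57.6 / 60
f = 44294.4 / 60
f = 738.24 Hz

738.24 Hz


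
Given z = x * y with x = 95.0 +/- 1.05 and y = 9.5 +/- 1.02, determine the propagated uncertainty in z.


For a product z = x*y, the relative uncertainty is:
uz/z = sqrt((ux/x)^2 + (uy/y)^2)
Relative uncertainties: ux/x = 1.05/95.0 = 0.011053
uy/y = 1.02/9.5 = 0.107368
z = 95.0 * 9.5 = 902.5
uz = 902.5 * sqrt(0.011053^2 + 0.107368^2) = 97.412

97.412


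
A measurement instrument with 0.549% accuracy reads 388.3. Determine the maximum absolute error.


Absolute error = (accuracy% / 100) * reading.
Error = (0.549 / 100) * 388.3
Error = 0.00549 * 388.3
Error = 2.1318

2.1318


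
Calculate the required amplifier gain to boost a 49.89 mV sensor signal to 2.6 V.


Gain = Vout / Vin (converting to same units).
G = 2.6 V / 49.89 mV
G = 2600.0 mV / 49.89 mV
G = 52.11

52.11


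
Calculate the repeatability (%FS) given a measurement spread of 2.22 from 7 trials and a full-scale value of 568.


Repeatability = (spread / full scale) * 100%.
R = (2.22 / 568) * 100
R = 0.391 %FS

0.391 %FS


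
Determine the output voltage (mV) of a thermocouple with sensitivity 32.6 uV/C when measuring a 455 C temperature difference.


The thermocouple output V = sensitivity * dT.
V = 32.6 uV/C * 455 C
V = 14833.0 uV
V = 14.833 mV

14.833 mV


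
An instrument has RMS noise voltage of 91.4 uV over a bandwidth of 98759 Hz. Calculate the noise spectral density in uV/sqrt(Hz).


Noise spectral density = Vrms / sqrt(BW).
NSD = 91.4 / sqrt(98759)
NSD = 91.4 / 314.2594
NSD = 0.2908 uV/sqrt(Hz)

0.2908 uV/sqrt(Hz)


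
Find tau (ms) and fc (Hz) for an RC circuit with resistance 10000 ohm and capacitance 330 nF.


Time constant: tau = R * C.
tau = 10000 * 3.30e-07 = 0.0033 s
tau = 3.3 ms
Cutoff frequency: fc = 1 / (2*pi*R*C).
fc = 1 / (2*pi*0.0033) = 48.23 Hz

tau = 3.3 ms, fc = 48.23 Hz


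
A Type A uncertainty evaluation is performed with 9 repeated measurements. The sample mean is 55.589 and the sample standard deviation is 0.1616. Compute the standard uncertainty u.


The standard uncertainty for Type A evaluation is u = s / sqrt(n).
u = 0.1616 / sqrt(9)
u = 0.1616 / 3.0
u = 0.0539

0.0539


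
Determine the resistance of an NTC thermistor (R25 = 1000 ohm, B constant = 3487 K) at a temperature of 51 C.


NTC thermistor equation: Rt = R25 * exp(B * (1/T - 1/T25)).
T in Kelvin: 324.15 K, T25 = 298.15 K
1/T - 1/T25 = 1/324.15 - 1/298.15 = -0.00026902
B * (1/T - 1/T25) = 3487 * -0.00026902 = -0.9381
Rt = 1000 * exp(-0.9381) = 391.4 ohm

391.4 ohm


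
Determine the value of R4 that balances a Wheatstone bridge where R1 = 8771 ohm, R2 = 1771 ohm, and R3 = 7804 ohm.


At balance: R1*R4 = R2*R3, so R4 = R2*R3/R1.
R4 = 1771 * 7804 / 8771
R4 = 13820884 / 8771
R4 = 1575.75 ohm

1575.75 ohm


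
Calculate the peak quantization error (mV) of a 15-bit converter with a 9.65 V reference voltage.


The maximum quantization error is +/- LSB/2.
LSB = Vref / 2^n = 9.65 / 32768 = 0.00029449 V
Max error = LSB / 2 = 0.00029449 / 2 = 0.00014725 V
Max error = 0.1472 mV

0.1472 mV


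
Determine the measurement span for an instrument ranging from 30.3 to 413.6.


Span = upper range - lower range.
Span = 413.6 - (30.3)
Span = 383.3

383.3


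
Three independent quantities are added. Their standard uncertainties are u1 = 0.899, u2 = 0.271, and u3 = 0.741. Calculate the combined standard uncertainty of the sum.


For a sum of independent quantities, uc = sqrt(u1^2 + u2^2 + u3^2).
uc = sqrt(0.899^2 + 0.271^2 + 0.741^2)
uc = sqrt(0.808201 + 0.073441 + 0.549081)
uc = 1.1961

1.1961


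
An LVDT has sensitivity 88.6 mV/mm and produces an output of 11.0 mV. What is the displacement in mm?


Displacement = Vout / sensitivity.
d = 11.0 / 88.6
d = 0.124 mm

0.124 mm


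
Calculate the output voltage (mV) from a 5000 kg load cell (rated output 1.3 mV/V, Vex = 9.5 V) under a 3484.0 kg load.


Vout = rated_output * Vex * (load / capacity).
Vout = 1.3 * 9.5 * (3484.0 / 5000)
Vout = 1.3 * 9.5 * 0.6968
Vout = 8.605 mV

8.605 mV


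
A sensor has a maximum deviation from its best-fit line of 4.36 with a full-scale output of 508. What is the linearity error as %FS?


Linearity error = (max deviation / full scale) * 100%.
Linearity = (4.36 / 508) * 100
Linearity = 0.858 %FS

0.858 %FS


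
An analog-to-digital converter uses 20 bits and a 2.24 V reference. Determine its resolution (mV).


The resolution (LSB) of an ADC is Vref / 2^n.
LSB = 2.24 / 2^20
LSB = 2.24 / 1048576
LSB = 2.14e-06 V = 0.00213623 mV

0.00213623 mV


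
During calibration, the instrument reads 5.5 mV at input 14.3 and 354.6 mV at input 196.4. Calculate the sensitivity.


Sensitivity = (y2 - y1) / (x2 - x1).
S = (354.6 - 5.5) / (196.4 - 14.3)
S = 349.1 / 182.1
S = 1.9171 mV/unit

1.9171 mV/unit


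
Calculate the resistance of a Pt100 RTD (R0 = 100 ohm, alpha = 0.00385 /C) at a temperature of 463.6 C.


The RTD equation: Rt = R0 * (1 + alpha * T).
Rt = 100 * (1 + 0.00385 * 463.6)
Rt = 100 * (1 + 1.78486)
Rt = 100 * 2.78486
Rt = 278.486 ohm

278.486 ohm


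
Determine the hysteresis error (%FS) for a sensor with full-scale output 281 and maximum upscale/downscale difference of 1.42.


Hysteresis = (max difference / full scale) * 100%.
H = (1.42 / 281) * 100
H = 0.505 %FS

0.505 %FS


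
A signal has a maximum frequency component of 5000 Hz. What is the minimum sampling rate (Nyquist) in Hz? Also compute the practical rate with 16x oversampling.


By Nyquist theorem, fs_min = 2 * fmax.
fs_min = 2 * 5000 = 10000 Hz
Practical rate = 16 * fs_min = 16 * 10000 = 160000 Hz

fs_min = 10000 Hz, fs_practical = 160000 Hz


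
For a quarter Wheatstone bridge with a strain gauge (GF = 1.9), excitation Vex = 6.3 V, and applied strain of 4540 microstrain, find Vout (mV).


Quarter bridge output: Vout = (GF * epsilon * Vex) / 4.
Vout = (1.9 * 4540e-6 * 6.3) / 4
Vout = 0.0543438 / 4 V
Vout = 0.01358595 V = 13.5859 mV

13.5859 mV


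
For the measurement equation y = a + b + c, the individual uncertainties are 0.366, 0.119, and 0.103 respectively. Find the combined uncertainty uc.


For a sum of independent quantities, uc = sqrt(u1^2 + u2^2 + u3^2).
uc = sqrt(0.366^2 + 0.119^2 + 0.103^2)
uc = sqrt(0.133956 + 0.014161 + 0.010609)
uc = 0.3984

0.3984


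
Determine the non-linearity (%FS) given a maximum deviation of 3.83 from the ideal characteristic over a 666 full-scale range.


Linearity error = (max deviation / full scale) * 100%.
Linearity = (3.83 / 666) * 100
Linearity = 0.575 %FS

0.575 %FS


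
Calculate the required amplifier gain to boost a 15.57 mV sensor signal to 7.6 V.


Gain = Vout / Vin (converting to same units).
G = 7.6 V / 15.57 mV
G = 7600.0 mV / 15.57 mV
G = 488.12

488.12


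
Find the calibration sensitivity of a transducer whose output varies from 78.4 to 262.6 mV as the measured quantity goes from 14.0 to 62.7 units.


Sensitivity = (y2 - y1) / (x2 - x1).
S = (262.6 - 78.4) / (62.7 - 14.0)
S = 184.2 / 48.7
S = 3.7823 mV/unit

3.7823 mV/unit


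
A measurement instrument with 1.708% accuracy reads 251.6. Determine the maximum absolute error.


Absolute error = (accuracy% / 100) * reading.
Error = (1.708 / 100) * 251.6
Error = 0.01708 * 251.6
Error = 4.2973

4.2973


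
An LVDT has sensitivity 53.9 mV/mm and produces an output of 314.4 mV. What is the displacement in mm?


Displacement = Vout / sensitivity.
d = 314.4 / 53.9
d = 5.833 mm

5.833 mm


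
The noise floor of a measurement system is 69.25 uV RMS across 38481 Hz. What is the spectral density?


Noise spectral density = Vrms / sqrt(BW).
NSD = 69.25 / sqrt(38481)
NSD = 69.25 / 196.1657
NSD = 0.353 uV/sqrt(Hz)

0.353 uV/sqrt(Hz)


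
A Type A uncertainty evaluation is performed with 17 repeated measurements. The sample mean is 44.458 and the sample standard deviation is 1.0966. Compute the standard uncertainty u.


The standard uncertainty for Type A evaluation is u = s / sqrt(n).
u = 1.0966 / sqrt(17)
u = 1.0966 / 4.1231
u = 0.266

0.266


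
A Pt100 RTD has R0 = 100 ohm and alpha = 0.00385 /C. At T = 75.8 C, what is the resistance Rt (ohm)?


The RTD equation: Rt = R0 * (1 + alpha * T).
Rt = 100 * (1 + 0.00385 * 75.8)
Rt = 100 * (1 + 0.29183)
Rt = 100 * 1.29183
Rt = 129.183 ohm

129.183 ohm


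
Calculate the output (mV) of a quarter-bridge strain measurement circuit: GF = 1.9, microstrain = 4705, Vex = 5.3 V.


Quarter bridge output: Vout = (GF * epsilon * Vex) / 4.
Vout = (1.9 * 4705e-6 * 5.3) / 4
Vout = 0.04737935 / 4 V
Vout = 0.01184484 V = 11.8448 mV

11.8448 mV


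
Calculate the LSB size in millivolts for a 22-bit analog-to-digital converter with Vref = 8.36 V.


The resolution (LSB) of an ADC is Vref / 2^n.
LSB = 8.36 / 2^22
LSB = 8.36 / 4194304
LSB = 1.99e-06 V = 0.00199318 mV

0.00199318 mV


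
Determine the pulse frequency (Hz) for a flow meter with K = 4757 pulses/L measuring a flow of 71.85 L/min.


Frequency = K * Q / 60 (converting L/min to L/s).
f = 4757 * 71.85 / 60
f = 341790.45 / 60
f = 5696.51 Hz

5696.51 Hz


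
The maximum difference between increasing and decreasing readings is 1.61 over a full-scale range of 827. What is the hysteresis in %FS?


Hysteresis = (max difference / full scale) * 100%.
H = (1.61 / 827) * 100
H = 0.195 %FS

0.195 %FS


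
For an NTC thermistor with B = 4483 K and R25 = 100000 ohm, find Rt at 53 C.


NTC thermistor equation: Rt = R25 * exp(B * (1/T - 1/T25)).
T in Kelvin: 326.15 K, T25 = 298.15 K
1/T - 1/T25 = 1/326.15 - 1/298.15 = -0.00028794
B * (1/T - 1/T25) = 4483 * -0.00028794 = -1.2908
Rt = 100000 * exp(-1.2908) = 27503.8 ohm

27503.8 ohm


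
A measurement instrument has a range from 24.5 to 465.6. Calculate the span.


Span = upper range - lower range.
Span = 465.6 - (24.5)
Span = 441.1

441.1


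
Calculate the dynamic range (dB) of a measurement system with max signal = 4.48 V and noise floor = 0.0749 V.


Dynamic range = 20 * log10(Vmax / Vnoise).
DR = 20 * log10(4.48 / 0.0749)
DR = 20 * log10(59.81)
DR = 35.54 dB

35.54 dB


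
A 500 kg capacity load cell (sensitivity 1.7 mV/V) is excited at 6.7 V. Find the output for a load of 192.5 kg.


Vout = rated_output * Vex * (load / capacity).
Vout = 1.7 * 6.7 * (192.5 / 500)
Vout = 1.7 * 6.7 * 0.385
Vout = 4.385 mV

4.385 mV


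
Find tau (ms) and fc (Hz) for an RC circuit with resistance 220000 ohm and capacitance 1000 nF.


Time constant: tau = R * C.
tau = 220000 * 1.00e-06 = 0.22 s
tau = 220.0 ms
Cutoff frequency: fc = 1 / (2*pi*R*C).
fc = 1 / (2*pi*0.22) = 0.72 Hz

tau = 220.0 ms, fc = 0.72 Hz


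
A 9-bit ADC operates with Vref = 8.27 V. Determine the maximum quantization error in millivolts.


The maximum quantization error is +/- LSB/2.
LSB = Vref / 2^n = 8.27 / 512 = 0.01615234 V
Max error = LSB / 2 = 0.01615234 / 2 = 0.00807617 V
Max error = 8.0762 mV

8.0762 mV


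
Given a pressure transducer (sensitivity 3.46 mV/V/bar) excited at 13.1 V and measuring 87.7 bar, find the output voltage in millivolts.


Output = sensitivity * Vex * P.
Vout = 3.46 * 13.1 * 87.7
Vout = 45.326 * 87.7
Vout = 3975.09 mV

3975.09 mV


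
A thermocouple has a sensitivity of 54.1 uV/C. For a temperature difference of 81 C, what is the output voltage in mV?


The thermocouple output V = sensitivity * dT.
V = 54.1 uV/C * 81 C
V = 4382.1 uV
V = 4.382 mV

4.382 mV


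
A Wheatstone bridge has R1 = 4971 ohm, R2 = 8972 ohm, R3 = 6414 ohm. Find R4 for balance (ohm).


At balance: R1*R4 = R2*R3, so R4 = R2*R3/R1.
R4 = 8972 * 6414 / 4971
R4 = 57546408 / 4971
R4 = 11576.42 ohm

11576.42 ohm


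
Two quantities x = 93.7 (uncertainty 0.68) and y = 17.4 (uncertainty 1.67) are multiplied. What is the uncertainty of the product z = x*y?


For a product z = x*y, the relative uncertainty is:
uz/z = sqrt((ux/x)^2 + (uy/y)^2)
Relative uncertainties: ux/x = 0.68/93.7 = 0.007257
uy/y = 1.67/17.4 = 0.095977
z = 93.7 * 17.4 = 1630.4
uz = 1630.4 * sqrt(0.007257^2 + 0.095977^2) = 156.926

156.926


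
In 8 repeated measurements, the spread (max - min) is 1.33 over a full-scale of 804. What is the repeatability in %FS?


Repeatability = (spread / full scale) * 100%.
R = (1.33 / 804) * 100
R = 0.165 %FS

0.165 %FS


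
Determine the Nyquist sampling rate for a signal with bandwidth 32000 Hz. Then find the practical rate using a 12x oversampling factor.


By Nyquist theorem, fs_min = 2 * fmax.
fs_min = 2 * 32000 = 64000 Hz
Practical rate = 12 * fs_min = 12 * 64000 = 768000 Hz

fs_min = 64000 Hz, fs_practical = 768000 Hz


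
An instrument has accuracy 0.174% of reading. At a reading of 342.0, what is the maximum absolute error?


Absolute error = (accuracy% / 100) * reading.
Error = (0.174 / 100) * 342.0
Error = 0.00174 * 342.0
Error = 0.5951

0.5951


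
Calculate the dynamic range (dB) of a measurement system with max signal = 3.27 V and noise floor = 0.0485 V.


Dynamic range = 20 * log10(Vmax / Vnoise).
DR = 20 * log10(3.27 / 0.0485)
DR = 20 * log10(67.42)
DR = 36.58 dB

36.58 dB


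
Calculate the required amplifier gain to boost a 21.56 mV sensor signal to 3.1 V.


Gain = Vout / Vin (converting to same units).
G = 3.1 V / 21.56 mV
G = 3100.0 mV / 21.56 mV
G = 143.78

143.78


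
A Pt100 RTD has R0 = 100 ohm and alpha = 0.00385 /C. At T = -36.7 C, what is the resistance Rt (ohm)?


The RTD equation: Rt = R0 * (1 + alpha * T).
Rt = 100 * (1 + 0.00385 * -36.7)
Rt = 100 * (1 + -0.141295)
Rt = 100 * 0.858705
Rt = 85.871 ohm

85.871 ohm


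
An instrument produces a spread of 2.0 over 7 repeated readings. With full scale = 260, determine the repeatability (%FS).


Repeatability = (spread / full scale) * 100%.
R = (2.0 / 260) * 100
R = 0.769 %FS

0.769 %FS


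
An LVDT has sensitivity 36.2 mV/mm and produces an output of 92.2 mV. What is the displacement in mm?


Displacement = Vout / sensitivity.
d = 92.2 / 36.2
d = 2.547 mm

2.547 mm


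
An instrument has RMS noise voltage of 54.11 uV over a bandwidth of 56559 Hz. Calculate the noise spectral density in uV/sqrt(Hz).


Noise spectral density = Vrms / sqrt(BW).
NSD = 54.11 / sqrt(56559)
NSD = 54.11 / 237.8214
NSD = 0.2275 uV/sqrt(Hz)

0.2275 uV/sqrt(Hz)


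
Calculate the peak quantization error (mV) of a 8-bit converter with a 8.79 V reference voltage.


The maximum quantization error is +/- LSB/2.
LSB = Vref / 2^n = 8.79 / 256 = 0.03433594 V
Max error = LSB / 2 = 0.03433594 / 2 = 0.01716797 V
Max error = 17.168 mV

17.168 mV


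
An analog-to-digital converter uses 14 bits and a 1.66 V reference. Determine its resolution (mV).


The resolution (LSB) of an ADC is Vref / 2^n.
LSB = 1.66 / 2^14
LSB = 1.66 / 16384
LSB = 0.00010132 V = 0.10131836 mV

0.10131836 mV


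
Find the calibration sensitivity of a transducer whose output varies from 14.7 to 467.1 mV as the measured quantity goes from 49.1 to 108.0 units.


Sensitivity = (y2 - y1) / (x2 - x1).
S = (467.1 - 14.7) / (108.0 - 49.1)
S = 452.4 / 58.9
S = 7.6808 mV/unit

7.6808 mV/unit


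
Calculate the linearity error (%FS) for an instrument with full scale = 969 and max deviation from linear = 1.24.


Linearity error = (max deviation / full scale) * 100%.
Linearity = (1.24 / 969) * 100
Linearity = 0.128 %FS

0.128 %FS


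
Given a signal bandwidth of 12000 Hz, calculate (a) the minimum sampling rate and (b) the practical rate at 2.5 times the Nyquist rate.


By Nyquist theorem, fs_min = 2 * fmax.
fs_min = 2 * 12000 = 24000 Hz
Practical rate = 2.5 * fs_min = 2.5 * 24000 = 60000 Hz

fs_min = 24000 Hz, fs_practical = 60000 Hz


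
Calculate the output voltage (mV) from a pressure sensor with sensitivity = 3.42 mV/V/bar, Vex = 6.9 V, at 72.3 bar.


Output = sensitivity * Vex * P.
Vout = 3.42 * 6.9 * 72.3
Vout = 23.598 * 72.3
Vout = 1706.14 mV

1706.14 mV


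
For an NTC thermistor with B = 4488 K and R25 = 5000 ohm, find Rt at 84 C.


NTC thermistor equation: Rt = R25 * exp(B * (1/T - 1/T25)).
T in Kelvin: 357.15 K, T25 = 298.15 K
1/T - 1/T25 = 1/357.15 - 1/298.15 = -0.00055407
B * (1/T - 1/T25) = 4488 * -0.00055407 = -2.4867
Rt = 5000 * exp(-2.4867) = 415.9 ohm

415.9 ohm


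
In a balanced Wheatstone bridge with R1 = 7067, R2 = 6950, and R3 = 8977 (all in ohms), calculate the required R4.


At balance: R1*R4 = R2*R3, so R4 = R2*R3/R1.
R4 = 6950 * 8977 / 7067
R4 = 62390150 / 7067
R4 = 8828.38 ohm

8828.38 ohm


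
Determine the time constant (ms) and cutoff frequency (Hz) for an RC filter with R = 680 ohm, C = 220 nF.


Time constant: tau = R * C.
tau = 680 * 2.20e-07 = 0.0001496 s
tau = 0.1496 ms
Cutoff frequency: fc = 1 / (2*pi*R*C).
fc = 1 / (2*pi*0.0001496) = 1063.87 Hz

tau = 0.1496 ms, fc = 1063.87 Hz


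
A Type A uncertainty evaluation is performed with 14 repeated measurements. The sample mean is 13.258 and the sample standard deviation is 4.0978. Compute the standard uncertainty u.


The standard uncertainty for Type A evaluation is u = s / sqrt(n).
u = 4.0978 / sqrt(14)
u = 4.0978 / 3.7417
u = 1.0952

1.0952


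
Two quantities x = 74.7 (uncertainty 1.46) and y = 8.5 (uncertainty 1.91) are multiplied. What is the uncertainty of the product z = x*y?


For a product z = x*y, the relative uncertainty is:
uz/z = sqrt((ux/x)^2 + (uy/y)^2)
Relative uncertainties: ux/x = 1.46/74.7 = 0.019545
uy/y = 1.91/8.5 = 0.224706
z = 74.7 * 8.5 = 635.0
uz = 635.0 * sqrt(0.019545^2 + 0.224706^2) = 143.216

143.216


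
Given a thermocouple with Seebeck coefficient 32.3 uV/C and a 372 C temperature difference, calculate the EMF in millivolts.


The thermocouple output V = sensitivity * dT.
V = 32.3 uV/C * 372 C
V = 12015.6 uV
V = 12.016 mV

12.016 mV


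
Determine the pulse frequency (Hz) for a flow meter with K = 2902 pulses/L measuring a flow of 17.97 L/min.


Frequency = K * Q / 60 (converting L/min to L/s).
f = 2902 * 17.97 / 60
f = 52148.94 / 60
f = 869.15 Hz

869.15 Hz


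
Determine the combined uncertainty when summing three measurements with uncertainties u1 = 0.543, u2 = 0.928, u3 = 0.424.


For a sum of independent quantities, uc = sqrt(u1^2 + u2^2 + u3^2).
uc = sqrt(0.543^2 + 0.928^2 + 0.424^2)
uc = sqrt(0.294849 + 0.861184 + 0.179776)
uc = 1.1558

1.1558


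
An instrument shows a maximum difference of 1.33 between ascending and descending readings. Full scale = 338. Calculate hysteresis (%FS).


Hysteresis = (max difference / full scale) * 100%.
H = (1.33 / 338) * 100
H = 0.393 %FS

0.393 %FS


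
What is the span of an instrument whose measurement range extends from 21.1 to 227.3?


Span = upper range - lower range.
Span = 227.3 - (21.1)
Span = 206.2

206.2


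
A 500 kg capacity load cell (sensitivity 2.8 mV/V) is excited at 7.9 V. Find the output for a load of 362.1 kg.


Vout = rated_output * Vex * (load / capacity).
Vout = 2.8 * 7.9 * (362.1 / 500)
Vout = 2.8 * 7.9 * 0.7242
Vout = 16.019 mV

16.019 mV


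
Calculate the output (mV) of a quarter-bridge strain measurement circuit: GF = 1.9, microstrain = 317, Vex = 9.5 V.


Quarter bridge output: Vout = (GF * epsilon * Vex) / 4.
Vout = (1.9 * 317e-6 * 9.5) / 4
Vout = 0.00572185 / 4 V
Vout = 0.00143046 V = 1.4305 mV

1.4305 mV


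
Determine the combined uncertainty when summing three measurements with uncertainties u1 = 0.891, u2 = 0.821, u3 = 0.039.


For a sum of independent quantities, uc = sqrt(u1^2 + u2^2 + u3^2).
uc = sqrt(0.891^2 + 0.821^2 + 0.039^2)
uc = sqrt(0.793881 + 0.674041 + 0.001521)
uc = 1.2122

1.2122
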